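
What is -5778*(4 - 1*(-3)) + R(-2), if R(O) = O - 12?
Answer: -40460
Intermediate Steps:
R(O) = -12 + O
-5778*(4 - 1*(-3)) + R(-2) = -5778*(4 - 1*(-3)) + (-12 - 2) = -5778*(4 + 3) - 14 = -5778*7 - 14 = -107*378 - 14 = -40446 - 14 = -40460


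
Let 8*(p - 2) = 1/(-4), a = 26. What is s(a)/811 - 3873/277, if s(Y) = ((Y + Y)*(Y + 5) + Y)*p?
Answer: -35963679/3594352 ≈ -10.006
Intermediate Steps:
p = 63/32 (p = 2 + (⅛)/(-4) = 2 + (⅛)*(-¼) = 2 - 1/32 = 63/32 ≈ 1.9688)
s(Y) = 63*Y/32 + 63*Y*(5 + Y)/16 (s(Y) = ((Y + Y)*(Y + 5) + Y)*(63/32) = ((2*Y)*(5 + Y) + Y)*(63/32) = (2*Y*(5 + Y) + Y)*(63/32) = (Y + 2*Y*(5 + Y))*(63/32) = 63*Y/32 + 63*Y*(5 + Y)/16)
s(a)/811 - 3873/277 = ((63/32)*26*(11 + 2*26))/811 - 3873/277 = ((63/32)*26*(11 + 52))*(1/811) - 3873*1/277 = ((63/32)*26*63)*(1/811) - 3873/277 = (51597/16)*(1/811) - 3873/277 = 51597/12976 - 3873/277 = -35963679/3594352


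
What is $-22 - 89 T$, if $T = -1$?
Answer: $67$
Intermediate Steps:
$-22 - 89 T = -22 - -89 = -22 + 89 = 67$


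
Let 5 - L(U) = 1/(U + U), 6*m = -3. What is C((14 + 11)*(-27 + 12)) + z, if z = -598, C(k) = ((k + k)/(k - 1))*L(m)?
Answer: -55087/94 ≈ -586.03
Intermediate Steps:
m = -½ (m = (⅙)*(-3) = -½ ≈ -0.50000)
L(U) = 5 - 1/(2*U) (L(U) = 5 - 1/(U + U) = 5 - 1/(2*U))
C(k) = 12*k/(-1 + k) (C(k) = ((k + k)/(k - 1))*(5 - 1/(2*(-½))) = ((2*k)/(-1 + k))*(5 - ½*(-2)) = (2*k/(-1 + k))*(5 + 1) = (2*k/(-1 + k))*6 = 12*k/(-1 + k))
C((14 + 11)*(-27 + 12)) + z = 12*((14 + 11)*(-27 + 12))/(-1 + (14 + 11)*(-27 + 12)) - 598 = 12*(25*(-15))/(-1 + 25*(-15)) - 598 = 12*(-375)/(-1 - 375) - 598 = 12*(-375)/(-376) - 598 = 12*(-375)*(-1/376) - 598 = 1125/94 - 598 = -55087/94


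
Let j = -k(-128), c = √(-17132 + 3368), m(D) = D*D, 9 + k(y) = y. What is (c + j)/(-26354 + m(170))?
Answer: 137/2546 + I*√3441/1273 ≈ 0.05381 + 0.04608*I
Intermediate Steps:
k(y) = -9 + y
m(D) = D²
c = 2*I*√3441 (c = √(-13764) = 2*I*√3441 ≈ 117.32*I)
j = 137 (j = -(-9 - 128) = -1*(-137) = 137)
(c + j)/(-26354 + m(170)) = (2*I*√3441 + 137)/(-26354 + 170²) = (137 + 2*I*√3441)/(-26354 + 28900) = (137 + 2*I*√3441)/2546 = (137 + 2*I*√3441)*(1/2546) = 137/2546 + I*√3441/1273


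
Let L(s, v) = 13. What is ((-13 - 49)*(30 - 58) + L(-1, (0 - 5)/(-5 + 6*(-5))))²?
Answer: 3059001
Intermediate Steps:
((-13 - 49)*(30 - 58) + L(-1, (0 - 5)/(-5 + 6*(-5))))² = ((-13 - 49)*(30 - 58) + 13)² = (-62*(-28) + 13)² = (1736 + 13)² = 1749² = 3059001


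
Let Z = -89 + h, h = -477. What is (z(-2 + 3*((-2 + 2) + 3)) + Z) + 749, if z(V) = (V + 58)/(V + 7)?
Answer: 2627/14 ≈ 187.64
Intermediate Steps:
Z = -566 (Z = -89 - 477 = -566)
z(V) = (58 + V)/(7 + V)
(z(-2 + 3*((-2 + 2) + 3)) + Z) + 749 = ((58 + (-2 + 3*((-2 + 2) + 3)))/(7 + (-2 + 3*((-2 + 2) + 3))) - 566) + 749 = ((58 + (-2 + 3*(0 + 3)))/(7 + (-2 + 3*(0 + 3))) - 566) + 749 = ((58 + (-2 + 3*3))/(7 + (-2 + 3*3)) - 566) + 749 = ((58 + (-2 + 9))/(7 + (-2 + 9)) - 566) + 749 = ((58 + 7)/(7 + 7) - 566) + 749 = (65/14 - 566) + 749 = -7859/14 + 749 = 2627/14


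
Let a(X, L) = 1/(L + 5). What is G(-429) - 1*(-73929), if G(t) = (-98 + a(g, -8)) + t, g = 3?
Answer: 220205/3 ≈ 73402.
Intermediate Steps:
a(X, L) = 1/(5 + L)
G(t) = -295/3 + t (G(t) = (-98 + 1/(5 - 8)) + t = (-98 + 1/(-3)) + t = (-98 - ⅓) + t = -295/3 + t)
G(-429) - 1*(-73929) = (-295/3 - 429) - 1*(-73929) = -1582/3 + 73929 = 220205/3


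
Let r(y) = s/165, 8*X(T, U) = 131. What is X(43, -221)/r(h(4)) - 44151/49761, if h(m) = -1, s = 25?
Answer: 71116921/663480 ≈ 107.19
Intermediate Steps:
X(T, U) = 131/8 (X(T, U) = (1/8)*131 = 131/8)
r(y) = 5/33 (r(y) = 25/165 = 25*(1/165) = 5/33)
X(43, -221)/r(h(4)) - 44151/49761 = 131/(8*(5/33)) - 44151/49761 = (131/8)*(33/5) - 44151*1/49761 = 4323/40 - 14717/16587 = 71116921/663480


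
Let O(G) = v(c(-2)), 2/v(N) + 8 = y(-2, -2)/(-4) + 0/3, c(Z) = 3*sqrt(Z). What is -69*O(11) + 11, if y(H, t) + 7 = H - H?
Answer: 827/25 ≈ 33.080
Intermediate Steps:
y(H, t) = -7 (y(H, t) = -7 + (H - H) = -7 + 0 = -7)
v(N) = -8/25 (v(N) = 2/(-8 + (-7/(-4) + 0/3)) = 2/(-8 + (-7*(-1/4) + 0*(1/3))) = 2/(-8 + (7/4 + 0)) = 2/(-8 + 7/4) = 2/(-25/4) = 2*(-4/25) = -8/25)
O(G) = -8/25
-69*O(11) + 11 = -69*(-8/25) + 11 = 552/25 + 11 = 827/25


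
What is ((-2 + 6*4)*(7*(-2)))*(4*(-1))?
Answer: 1232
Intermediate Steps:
((-2 + 6*4)*(7*(-2)))*(4*(-1)) = ((-2 + 24)*(-14))*(-4) = (22*(-14))*(-4) = -308*(-4) = 1232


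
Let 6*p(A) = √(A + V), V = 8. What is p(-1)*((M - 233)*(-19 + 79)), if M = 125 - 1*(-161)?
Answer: 530*√7 ≈ 1402.2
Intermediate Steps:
p(A) = √(8 + A)/6 (p(A) = √(A + 8)/6 = √(8 + A)/6)
M = 286 (M = 125 + 161 = 286)
p(-1)*((M - 233)*(-19 + 79)) = (√(8 - 1)/6)*((286 - 233)*(-19 + 79)) = (√7/6)*(53*60) = (√7/6)*3180 = 530*√7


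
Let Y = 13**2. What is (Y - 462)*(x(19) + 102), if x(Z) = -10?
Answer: -26956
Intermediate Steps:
Y = 169
(Y - 462)*(x(19) + 102) = (169 - 462)*(-10 + 102) = -293*92 = -26956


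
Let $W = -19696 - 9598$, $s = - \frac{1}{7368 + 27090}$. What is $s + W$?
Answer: $- \frac{1009412653}{34458} \approx -29294.0$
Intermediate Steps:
$s = - \frac{1}{34458} \approx -2.9021 \cdot 10^{-5}$
$W = -29294$ ($W = -19696 - 9598 = -29294$)
$s + W = - \frac{1}{34458} - 29294 = - \frac{1009412653}{34458}$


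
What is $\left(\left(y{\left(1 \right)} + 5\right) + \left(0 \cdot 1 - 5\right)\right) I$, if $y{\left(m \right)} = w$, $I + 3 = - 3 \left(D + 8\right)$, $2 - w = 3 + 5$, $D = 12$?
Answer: $378$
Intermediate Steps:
$w = -6$ ($w = 2 - \left(3 + 5\right) = 2 - 8 = -6$)
$I = -63$ ($I = -3 - 3 \left(12 + 8\right) = -3 - 60 = -63$)
$y{\left(m \right)} = -6$
$\left(\left(y{\left(1 \right)} + 5\right) + \left(0 \cdot 1 - 5\right)\right) I = \left(\left(-6 + 5\right) + \left(0 \cdot 1 - 5\right)\right) \left(-63\right) = \left(-1 + \left(0 - 5\right)\right) \left(-63\right) = \left(-1 - 5\right) \left(-63\right) = \left(-6\right) \left(-63\right) = 378$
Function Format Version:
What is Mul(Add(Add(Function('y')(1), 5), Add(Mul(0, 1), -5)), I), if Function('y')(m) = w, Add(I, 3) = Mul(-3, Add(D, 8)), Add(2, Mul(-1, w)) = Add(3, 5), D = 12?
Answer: 378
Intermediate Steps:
w = -6 (w = Add(2, Mul(-1, Add(3, 5))) = Add(2, Mul(-1, 8)) = Add(2, -8) = -6)
I = -63 (I = Add(-3, Mul(-3, Add(12, 8))) = Add(-3, Mul(-3, 20)) = Add(-3, -60) = -63)
Function('y')(m) = -6
Mul(Add(Add(Function('y')(1), 5), Add(Mul(0, 1), -5)), I) = Mul(Add(Add(-6, 5), Add(Mul(0, 1), -5)), -63) = Mul(Add(-1, Add(0, -5)), -63) = Mul(Add(-1, -5), -63) = Mul(-6, -63) = 378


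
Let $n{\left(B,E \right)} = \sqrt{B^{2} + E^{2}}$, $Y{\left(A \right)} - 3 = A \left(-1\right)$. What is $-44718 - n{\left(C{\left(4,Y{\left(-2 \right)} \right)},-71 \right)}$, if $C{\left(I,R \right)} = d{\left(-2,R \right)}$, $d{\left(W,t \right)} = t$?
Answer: $-44718 - \sqrt{5066} \approx -44789.0$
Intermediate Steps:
$Y{\left(A \right)} = 3 - A$ ($Y{\left(A \right)} = 3 + A \left(-1\right) = 3 - A$)
$C{\left(I,R \right)} = R$
$-44718 - n{\left(C{\left(4,Y{\left(-2 \right)} \right)},-71 \right)} = -44718 - \sqrt{\left(3 - -2\right)^{2} + \left(-71\right)^{2}} = -44718 - \sqrt{\left(3 + 2\right)^{2} + 5041} = -44718 - \sqrt{5^{2} + 5041} = -44718 - \sqrt{25 + 5041} = -44718 - \sqrt{5066}$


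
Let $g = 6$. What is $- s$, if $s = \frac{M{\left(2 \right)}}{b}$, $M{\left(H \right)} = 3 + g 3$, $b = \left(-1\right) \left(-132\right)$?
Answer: $- \frac{7}{44} \approx -0.15909$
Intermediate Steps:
$b = 132$
$M{\left(H \right)} = 21$ ($M{\left(H \right)} = 3 + 6 \cdot 3 = 3 + 18 = 21$)
$s = \frac{7}{44}$ ($s = \frac{21}{132} = 21 \cdot \frac{1}{132} = \frac{7}{44} \approx 0.15909$)
$- s = \left(-1\right) \frac{7}{44} = - \frac{7}{44}$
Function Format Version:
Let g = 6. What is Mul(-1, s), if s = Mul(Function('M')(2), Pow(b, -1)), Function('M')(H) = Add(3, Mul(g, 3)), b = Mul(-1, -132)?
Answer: Rational(-7, 44) ≈ -0.15909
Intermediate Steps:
b = 132
Function('M')(H) = 21 (Function('M')(H) = Add(3, Mul(6, 3)) = Add(3, 18) = 21)
s = Rational(7, 44) (s = Mul(21, Pow(132, -1)) = Mul(21, Rational(1, 132)) = Rational(7, 44) ≈ 0.15909)
Mul(-1, s) = Mul(-1, Rational(7, 44)) = Rational(-7, 44)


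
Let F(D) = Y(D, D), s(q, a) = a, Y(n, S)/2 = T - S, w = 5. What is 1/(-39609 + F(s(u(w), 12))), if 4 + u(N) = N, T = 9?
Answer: -1/39615 ≈ -2.5243e-5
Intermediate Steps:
u(N) = -4 + N
Y(n, S) = 18 - 2*S (Y(n, S) = 2*(9 - S) = 18 - 2*S)
F(D) = 18 - 2*D
1/(-39609 + F(s(u(w), 12))) = 1/(-39609 + (18 - 2*12)) = 1/(-39609 + (18 - 24)) = 1/(-39609 - 6) = 1/(-39615) = -1/39615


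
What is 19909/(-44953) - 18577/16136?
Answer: -1156343505/725361608 ≈ -1.5942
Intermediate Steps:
19909/(-44953) - 18577/16136 = 19909*(-1/44953) - 18577*1/16136 = -19909/44953 - 18577/16136 = -1156343505/725361608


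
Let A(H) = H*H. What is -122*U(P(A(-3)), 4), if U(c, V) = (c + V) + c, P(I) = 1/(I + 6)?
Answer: -7564/15 ≈ -504.27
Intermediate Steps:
A(H) = H**2
P(I) = 1/(6 + I)
U(c, V) = V + 2*c (U(c, V) = (V + c) + c = V + 2*c)
-122*U(P(A(-3)), 4) = -122*(4 + 2/(6 + (-3)**2)) = -122*(4 + 2/(6 + 9)) = -122*(4 + 2/15) = -122*62/15 = -7564/15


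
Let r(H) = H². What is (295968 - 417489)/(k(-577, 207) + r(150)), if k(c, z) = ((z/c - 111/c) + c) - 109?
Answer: -70117617/12586582 ≈ -5.5708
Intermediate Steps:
k(c, z) = -109 + c - 111/c + z/c (k(c, z) = ((-111/c + z/c) + c) - 109 = (c - 111/c + z/c) - 109 = -109 + c - 111/c + z/c)
(295968 - 417489)/(k(-577, 207) + r(150)) = (295968 - 417489)/((-111 + 207 - 577*(-109 - 577))/(-577) + 150²) = -121521/(-(-111 + 207 - 577*(-686))/577 + 22500) = -121521/(-(-111 + 207 + 395822)/577 + 22500) = -121521/(-1/577*395918 + 22500) = -121521/(-395918/577 + 22500) = -121521/12586582/577 = -121521*577/12586582 = -70117617/12586582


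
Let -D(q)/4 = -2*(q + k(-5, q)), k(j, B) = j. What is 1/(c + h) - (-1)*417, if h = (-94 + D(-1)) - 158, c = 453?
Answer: 63802/153 ≈ 417.01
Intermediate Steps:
D(q) = -40 + 8*q (D(q) = -(-8)*(q - 5) = -(-8)*(-5 + q) = -4*(10 - 2*q) = -40 + 8*q)
h = -300 (h = (-94 + (-40 + 8*(-1))) - 158 = (-94 + (-40 - 8)) - 158 = (-94 - 48) - 158 = -142 - 158 = -300)
1/(c + h) - (-1)*417 = 1/(453 - 300) - (-1)*417 = 1/153 - 1*(-417) = 1/153 + 417 = 63802/153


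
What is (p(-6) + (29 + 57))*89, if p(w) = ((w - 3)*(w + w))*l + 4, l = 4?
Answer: 46458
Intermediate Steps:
p(w) = 4 + 8*w*(-3 + w) (p(w) = ((w - 3)*(w + w))*4 + 4 = ((-3 + w)*(2*w))*4 + 4 = (2*w*(-3 + w))*4 + 4 = 8*w*(-3 + w) + 4 = 4 + 8*w*(-3 + w))
(p(-6) + (29 + 57))*89 = ((4 - 24*(-6) + 8*(-6)²) + (29 + 57))*89 = ((4 + 144 + 8*36) + 86)*89 = ((4 + 144 + 288) + 86)*89 = (436 + 86)*89 = 522*89 = 46458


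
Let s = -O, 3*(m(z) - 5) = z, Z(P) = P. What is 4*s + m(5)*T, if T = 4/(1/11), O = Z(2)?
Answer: 856/3 ≈ 285.33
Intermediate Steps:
O = 2
m(z) = 5 + z/3
s = -2 (s = -1*2 = -2)
T = 44 (T = 4/(1/11) = 4*11 = 44)
4*s + m(5)*T = 4*(-2) + (5 + (⅓)*5)*44 = -8 + (5 + 5/3)*44 = -8 + (20/3)*44 = -8 + 880/3 = 856/3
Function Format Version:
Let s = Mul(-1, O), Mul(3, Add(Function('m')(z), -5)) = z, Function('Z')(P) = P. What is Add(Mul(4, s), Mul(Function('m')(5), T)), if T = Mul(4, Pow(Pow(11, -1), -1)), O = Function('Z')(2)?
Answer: Rational(856, 3) ≈ 285.33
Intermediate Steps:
O = 2
Function('m')(z) = Add(5, Mul(Rational(1, 3), z))
s = -2 (s = Mul(-1, 2) = -2)
T = 44 (T = Mul(4, Pow(Rational(1, 11), -1)) = Mul(4, 11) = 44)
Add(Mul(4, s), Mul(Function('m')(5), T)) = Add(Mul(4, -2), Mul(Add(5, Mul(Rational(1, 3), 5)), 44)) = Add(-8, Mul(Add(5, Rational(5, 3)), 44)) = Add(-8, Mul(Rational(20, 3), 44)) = Add(-8, Rational(880, 3)) = Rational(856, 3)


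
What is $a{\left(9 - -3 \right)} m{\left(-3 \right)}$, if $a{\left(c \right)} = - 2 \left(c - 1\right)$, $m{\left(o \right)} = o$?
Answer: $66$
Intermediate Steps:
$a{\left(c \right)} = 2 - 2 c$ ($a{\left(c \right)} = - 2 \left(-1 + c\right) = 2 - 2 c$)
$a{\left(9 - -3 \right)} m{\left(-3 \right)} = \left(2 - 2 \left(9 - -3\right)\right) \left(-3\right) = \left(2 - 2 \left(9 + 3\right)\right) \left(-3\right) = \left(2 - 24\right) \left(-3\right) = \left(-22\right) \left(-3\right) = 66$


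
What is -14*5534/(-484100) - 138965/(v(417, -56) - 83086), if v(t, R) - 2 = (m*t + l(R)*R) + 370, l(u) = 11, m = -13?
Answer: 18537257244/10741089775 ≈ 1.7258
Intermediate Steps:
v(t, R) = 372 - 13*t + 11*R (v(t, R) = 2 + ((-13*t + 11*R) + 370) = 2 + (370 - 13*t + 11*R) = 372 - 13*t + 11*R)
-14*5534/(-484100) - 138965/(v(417, -56) - 83086) = -14*5534/(-484100) - 138965/((372 - 13*417 + 11*(-56)) - 83086) = -77476*(-1/484100) - 138965/((372 - 5421 - 616) - 83086) = 19369/121025 - 138965/(-5665 - 83086) = 19369/121025 - 138965/(-88751) = 19369/121025 - 138965*(-1/88751) = 19369/121025 + 138965/88751 = 18537257244/10741089775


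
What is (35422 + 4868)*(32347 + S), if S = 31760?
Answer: 2582871030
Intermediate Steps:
(35422 + 4868)*(32347 + S) = (35422 + 4868)*(32347 + 31760) = 40290*64107 = 2582871030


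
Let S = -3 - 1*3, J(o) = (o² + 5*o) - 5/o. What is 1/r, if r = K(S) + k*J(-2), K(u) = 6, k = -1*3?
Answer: 2/33 ≈ 0.060606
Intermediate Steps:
J(o) = o² - 5/o + 5*o
S = -6 (S = -3 - 3 = -6)
k = -3
r = 33/2 (r = 6 - 3*(-5 + (-2)²*(5 - 2))/(-2) = 6 - (-3)*(-5 + 4*3)/2 = 6 - (-3)*(-5 + 12)/2 = 6 - (-3)*7/2 = 6 - 3*(-7/2) = 6 + 21/2 = 33/2 ≈ 16.500)
1/r = 1/(33/2) = 2/33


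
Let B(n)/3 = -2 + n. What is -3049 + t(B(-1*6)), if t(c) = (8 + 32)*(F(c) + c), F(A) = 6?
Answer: -3769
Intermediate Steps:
B(n) = -6 + 3*n (B(n) = 3*(-2 + n) = -6 + 3*n)
t(c) = 240 + 40*c (t(c) = (8 + 32)*(6 + c) = 40*(6 + c) = 240 + 40*c)
-3049 + t(B(-1*6)) = -3049 + (240 + 40*(-6 + 3*(-1*6))) = -3049 + (240 + 40*(-6 + 3*(-6))) = -3049 + (240 + 40*(-6 - 18)) = -3049 + (240 + 40*(-24)) = -3049 + (240 - 960) = -3049 - 720 = -3769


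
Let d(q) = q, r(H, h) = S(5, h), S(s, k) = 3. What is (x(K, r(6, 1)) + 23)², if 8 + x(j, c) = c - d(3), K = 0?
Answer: 225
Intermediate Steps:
r(H, h) = 3
x(j, c) = -11 + c (x(j, c) = -8 + (c - 1*3) = -8 + (c - 3) = -8 + (-3 + c) = -11 + c)
(x(K, r(6, 1)) + 23)² = ((-11 + 3) + 23)² = (-8 + 23)² = 15² = 225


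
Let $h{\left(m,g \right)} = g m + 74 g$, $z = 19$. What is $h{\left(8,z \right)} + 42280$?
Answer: $43838$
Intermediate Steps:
$h{\left(m,g \right)} = 74 g + g m$
$h{\left(8,z \right)} + 42280 = 19 \left(74 + 8\right) + 42280 = 19 \cdot 82 + 42280 = 1558 + 42280 = 43838$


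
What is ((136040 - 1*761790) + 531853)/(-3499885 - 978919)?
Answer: 93897/4478804 ≈ 0.020965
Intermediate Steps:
((136040 - 1*761790) + 531853)/(-3499885 - 978919) = ((136040 - 761790) + 531853)/(-4478804) = (-625750 + 531853)*(-1/4478804) = -93897*(-1/4478804) = 93897/4478804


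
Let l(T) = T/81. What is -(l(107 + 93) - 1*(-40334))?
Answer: -3267254/81 ≈ -40337.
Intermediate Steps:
l(T) = T/81 (l(T) = T*(1/81) = T/81)
-(l(107 + 93) - 1*(-40334)) = -((107 + 93)/81 - 1*(-40334)) = -((1/81)*200 + 40334) = -(200/81 + 40334) = -1*3267254/81 = -3267254/81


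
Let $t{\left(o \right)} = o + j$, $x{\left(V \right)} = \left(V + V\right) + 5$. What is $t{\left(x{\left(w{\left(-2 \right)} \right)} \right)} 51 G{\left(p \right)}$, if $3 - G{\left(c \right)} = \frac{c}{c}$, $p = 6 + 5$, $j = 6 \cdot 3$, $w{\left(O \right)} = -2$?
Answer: $1938$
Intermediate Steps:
$x{\left(V \right)} = 5 + 2 V$ ($x{\left(V \right)} = 2 V + 5 = 5 + 2 V$)
$j = 18$
$p = 11$
$t{\left(o \right)} = 18 + o$ ($t{\left(o \right)} = o + 18 = 18 + o$)
$G{\left(c \right)} = 2$ ($G{\left(c \right)} = 3 - \frac{c}{c} = 3 - 1 = 2$)
$t{\left(x{\left(w{\left(-2 \right)} \right)} \right)} 51 G{\left(p \right)} = \left(18 + \left(5 + 2 \left(-2\right)\right)\right) 51 \cdot 2 = \left(18 + \left(5 - 4\right)\right) 51 \cdot 2 = \left(18 + 1\right) 51 \cdot 2 = 19 \cdot 51 \cdot 2 = 969 \cdot 2 = 1938$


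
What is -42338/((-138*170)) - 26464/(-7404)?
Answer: 12976611/2412470 ≈ 5.3790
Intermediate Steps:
-42338/((-138*170)) - 26464/(-7404) = -42338/(-23460) - 26464*(-1/7404) = -42338*(-1/23460) + 6616/1851 = 21169/11730 + 6616/1851 = 12976611/2412470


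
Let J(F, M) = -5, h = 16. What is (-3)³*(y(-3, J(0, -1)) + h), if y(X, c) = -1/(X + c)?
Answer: -3483/8 ≈ -435.38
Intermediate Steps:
y(X, c) = -1/(X + c)
(-3)³*(y(-3, J(0, -1)) + h) = (-3)³*(-1/(-3 - 5) + 16) = -27*(-1/(-8) + 16) = -27*(-1*(-⅛) + 16) = -27*(⅛ + 16) = -27*129/8 = -3483/8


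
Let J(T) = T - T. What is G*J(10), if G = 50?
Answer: 0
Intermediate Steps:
J(T) = 0
G*J(10) = 50*0 = 0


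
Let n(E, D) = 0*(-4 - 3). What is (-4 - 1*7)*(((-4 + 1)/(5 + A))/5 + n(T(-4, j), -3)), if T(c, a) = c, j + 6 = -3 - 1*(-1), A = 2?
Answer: 33/35 ≈ 0.94286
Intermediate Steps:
j = -8 (j = -6 + (-3 - 1*(-1)) = -6 + (-3 + 1) = -6 - 2 = -8)
n(E, D) = 0 (n(E, D) = 0*(-7) = 0)
(-4 - 1*7)*(((-4 + 1)/(5 + A))/5 + n(T(-4, j), -3)) = (-4 - 1*7)*(((-4 + 1)/(5 + 2))/5 + 0) = (-4 - 7)*(-3/7*(1/5) + 0) = -11*(-3*1/7*(1/5) + 0) = -11*(-3/7*1/5 + 0) = -11*(-3/35 + 0) = -11*(-3/35) = 33/35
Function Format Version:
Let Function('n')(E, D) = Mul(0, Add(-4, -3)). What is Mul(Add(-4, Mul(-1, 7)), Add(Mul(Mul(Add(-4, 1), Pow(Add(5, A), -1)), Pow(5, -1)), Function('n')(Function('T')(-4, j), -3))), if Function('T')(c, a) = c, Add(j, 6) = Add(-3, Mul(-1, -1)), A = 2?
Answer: Rational(33, 35) ≈ 0.94286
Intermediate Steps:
j = -8 (j = Add(-6, Add(-3, Mul(-1, -1))) = Add(-6, Add(-3, 1)) = Add(-6, -2) = -8)
Function('n')(E, D) = 0 (Function('n')(E, D) = Mul(0, -7) = 0)
Mul(Add(-4, Mul(-1, 7)), Add(Mul(Mul(Add(-4, 1), Pow(Add(5, A), -1)), Pow(5, -1)), Function('n')(Function('T')(-4, j), -3))) = Mul(Add(-4, Mul(-1, 7)), Add(Mul(Mul(Add(-4, 1), Pow(Add(5, 2), -1)), Pow(5, -1)), 0)) = Mul(Add(-4, -7), Add(Mul(Mul(-3, Pow(7, -1)), Rational(1, 5)), 0)) = Mul(-11, Add(Mul(Mul(-3, Rational(1, 7)), Rational(1, 5)), 0)) = Mul(-11, Add(Mul(Rational(-3, 7), Rational(1, 5)), 0)) = Mul(-11, Add(Rational(-3, 35), 0)) = Mul(-11, Rational(-3, 35)) = Rational(33, 35)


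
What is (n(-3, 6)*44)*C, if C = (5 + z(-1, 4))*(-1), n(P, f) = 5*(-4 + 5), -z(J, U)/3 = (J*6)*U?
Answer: -16940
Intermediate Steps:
z(J, U) = -18*J*U (z(J, U) = -3*J*6*U = -3*6*J*U = -18*J*U)
n(P, f) = 5 (n(P, f) = 5*1 = 5)
C = -77 (C = (5 - 18*(-1)*4)*(-1) = (5 + 72)*(-1) = 77*(-1) = -77)
(n(-3, 6)*44)*C = (5*44)*(-77) = 220*(-77) = -16940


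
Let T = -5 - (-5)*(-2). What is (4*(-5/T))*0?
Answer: 0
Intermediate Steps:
T = -15 (T = -5 - 1*10 = -5 - 10 = -15)
(4*(-5/T))*0 = (4*(-5/(-15)))*0 = (4*(-5*(-1/15)))*0 = (4*(⅓))*0 = (4/3)*0 = 0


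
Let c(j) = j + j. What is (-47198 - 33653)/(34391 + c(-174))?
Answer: -80851/34043 ≈ -2.3750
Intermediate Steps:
c(j) = 2*j
(-47198 - 33653)/(34391 + c(-174)) = (-47198 - 33653)/(34391 + 2*(-174)) = -80851/(34391 - 348) = -80851/34043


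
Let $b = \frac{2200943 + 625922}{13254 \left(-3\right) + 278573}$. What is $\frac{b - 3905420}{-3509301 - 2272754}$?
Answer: $\frac{186530885751}{276163667321} \approx 0.67544$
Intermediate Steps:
$b = \frac{2826865}{238811}$ ($b = \frac{2826865}{-39762 + 278573} = \frac{2826865}{238811} \approx 11.837$)
$\frac{b - 3905420}{-3509301 - 2272754} = \frac{\frac{2826865}{238811} - 3905420}{-3509301 - 2272754} = - \frac{932654428755}{238811 \left(-5782055\right)} = \left(- \frac{932654428755}{238811}\right) \left(- \frac{1}{5782055}\right) = \frac{186530885751}{276163667321}$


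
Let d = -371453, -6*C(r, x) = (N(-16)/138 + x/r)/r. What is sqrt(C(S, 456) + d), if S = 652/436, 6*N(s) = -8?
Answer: I*sqrt(422921244738414)/33741 ≈ 609.5*I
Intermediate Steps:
N(s) = -4/3 (N(s) = (1/6)*(-8) = -4/3)
S = 163/109 (S = 652*(1/436) = 163/109 ≈ 1.4954)
C(r, x) = -(-2/207 + x/r)/(6*r) (C(r, x) = -(-4/3/138 + x/r)/(6*r) = -(-4/3*1/138 + x/r)/(6*r) = -(-2/207 + x/r)/(6*r))
sqrt(C(S, 456) + d) = sqrt((-1/6*456 + (1/621)*(163/109))/(163/109)**2 - 371453) = sqrt(11881*(-76 + 163/67689)/26569 - 371453) = sqrt((11881/26569)*(-5144201/67689) - 371453) = sqrt(-560717909/16499349 - 371453) = sqrt(-6129293402006/16499349) = I*sqrt(422921244738414)/33741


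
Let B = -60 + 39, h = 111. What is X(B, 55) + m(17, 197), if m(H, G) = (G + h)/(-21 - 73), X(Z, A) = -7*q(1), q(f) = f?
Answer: -483/47 ≈ -10.277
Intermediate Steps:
B = -21
X(Z, A) = -7 (X(Z, A) = -7*1 = -7)
m(H, G) = -111/94 - G/94 (m(H, G) = (G + 111)/(-21 - 73) = (111 + G)/(-94) = (111 + G)*(-1/94) = -111/94 - G/94)
X(B, 55) + m(17, 197) = -7 + (-111/94 - 1/94*197) = -7 + (-111/94 - 197/94) = -7 - 154/47 = -483/47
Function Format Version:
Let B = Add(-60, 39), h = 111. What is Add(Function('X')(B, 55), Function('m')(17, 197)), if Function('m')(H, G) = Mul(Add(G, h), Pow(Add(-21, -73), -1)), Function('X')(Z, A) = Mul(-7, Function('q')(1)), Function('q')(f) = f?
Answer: Rational(-483, 47) ≈ -10.277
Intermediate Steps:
B = -21
Function('X')(Z, A) = -7 (Function('X')(Z, A) = Mul(-7, 1) = -7)
Function('m')(H, G) = Add(Rational(-111, 94), Mul(Rational(-1, 94), G)) (Function('m')(H, G) = Mul(Add(G, 111), Pow(Add(-21, -73), -1)) = Mul(Add(111, G), Pow(-94, -1)) = Mul(Add(111, G), Rational(-1, 94)) = Add(Rational(-111, 94), Mul(Rational(-1, 94), G)))
Add(Function('X')(B, 55), Function('m')(17, 197)) = Add(-7, Add(Rational(-111, 94), Mul(Rational(-1, 94), 197))) = Add(-7, Add(Rational(-111, 94), Rational(-197, 94))) = Add(-7, Rational(-154, 47)) = Rational(-483, 47)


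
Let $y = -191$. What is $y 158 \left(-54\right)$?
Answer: $1629612$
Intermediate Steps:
$y 158 \left(-54\right) = \left(-191\right) 158 \left(-54\right) = \left(-30178\right) \left(-54\right) = 1629612$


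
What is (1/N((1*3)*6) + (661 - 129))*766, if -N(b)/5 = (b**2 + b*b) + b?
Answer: 678507097/1665 ≈ 4.0751e+5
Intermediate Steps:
N(b) = -10*b**2 - 5*b (N(b) = -5*((b**2 + b*b) + b) = -5*((b**2 + b**2) + b) = -5*(2*b**2 + b) = -5*(b + 2*b**2) = -10*b**2 - 5*b)
(1/N((1*3)*6) + (661 - 129))*766 = (1/(-5*(1*3)*6*(1 + 2*((1*3)*6))) + (661 - 129))*766 = (1/(-5*3*6*(1 + 2*(3*6))) + 532)*766 = (1/(-5*18*(1 + 2*18)) + 532)*766 = (1/(-5*18*(1 + 36)) + 532)*766 = (1/(-5*18*37) + 532)*766 = (1/(-3330) + 532)*766 = (-1/3330 + 532)*766 = (1771559/3330)*766 = 678507097/1665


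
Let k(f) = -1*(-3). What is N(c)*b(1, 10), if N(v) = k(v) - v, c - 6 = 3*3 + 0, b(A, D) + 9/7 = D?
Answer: -732/7 ≈ -104.57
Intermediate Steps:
k(f) = 3
b(A, D) = -9/7 + D
c = 15 (c = 6 + (3*3 + 0) = 6 + (9 + 0) = 6 + 9 = 15)
N(v) = 3 - v
N(c)*b(1, 10) = (3 - 1*15)*(-9/7 + 10) = (3 - 15)*(61/7) = -12*61/7 = -732/7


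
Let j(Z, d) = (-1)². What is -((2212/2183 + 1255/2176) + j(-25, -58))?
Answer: -12303185/4750208 ≈ -2.5900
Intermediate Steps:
j(Z, d) = 1
-((2212/2183 + 1255/2176) + j(-25, -58)) = -((2212/2183 + 1255/2176) + 1) = -(7552977/4750208 + 1) = -1*12303185/4750208 = -12303185/4750208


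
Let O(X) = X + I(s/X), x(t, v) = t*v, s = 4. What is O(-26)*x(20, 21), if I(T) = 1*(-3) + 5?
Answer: -10080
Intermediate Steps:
I(T) = 2 (I(T) = -3 + 5 = 2)
O(X) = 2 + X (O(X) = X + 2 = 2 + X)
O(-26)*x(20, 21) = (2 - 26)*(20*21) = -24*420 = -10080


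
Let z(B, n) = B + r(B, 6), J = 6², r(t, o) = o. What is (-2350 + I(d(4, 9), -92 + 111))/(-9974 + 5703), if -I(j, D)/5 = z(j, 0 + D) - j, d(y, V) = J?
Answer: 2380/4271 ≈ 0.55725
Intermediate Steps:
J = 36
d(y, V) = 36
z(B, n) = 6 + B (z(B, n) = B + 6 = 6 + B)
I(j, D) = -30 (I(j, D) = -5*((6 + j) - j) = -5*6 = -30)
(-2350 + I(d(4, 9), -92 + 111))/(-9974 + 5703) = (-2350 - 30)/(-9974 + 5703) = -2380/(-4271) = -2380*(-1/4271) = 2380/4271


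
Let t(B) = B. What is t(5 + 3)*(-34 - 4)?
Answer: -304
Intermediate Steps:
t(5 + 3)*(-34 - 4) = (5 + 3)*(-34 - 4) = 8*(-38) = -304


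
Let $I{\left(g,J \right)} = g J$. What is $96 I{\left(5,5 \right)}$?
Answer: $2400$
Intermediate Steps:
$I{\left(g,J \right)} = J g$
$96 I{\left(5,5 \right)} = 96 \cdot 5 \cdot 5 = 96 \cdot 25 = 2400$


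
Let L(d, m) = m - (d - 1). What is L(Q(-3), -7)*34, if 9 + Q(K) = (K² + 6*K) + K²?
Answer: 102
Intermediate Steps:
Q(K) = -9 + 2*K² + 6*K (Q(K) = -9 + ((K² + 6*K) + K²) = -9 + (2*K² + 6*K) = -9 + 2*K² + 6*K)
L(d, m) = 1 + m - d (L(d, m) = m - (-1 + d) = m + (1 - d) = 1 + m - d)
L(Q(-3), -7)*34 = (1 - 7 - (-9 + 2*(-3)² + 6*(-3)))*34 = (1 - 7 - (-9 + 2*9 - 18))*34 = (1 - 7 - (-9 + 18 - 18))*34 = (1 - 7 - 1*(-9))*34 = (1 - 7 + 9)*34 = 3*34 = 102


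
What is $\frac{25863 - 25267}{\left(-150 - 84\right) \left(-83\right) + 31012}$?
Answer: $\frac{298}{25217} \approx 0.011817$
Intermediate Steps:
$\frac{25863 - 25267}{\left(-150 - 84\right) \left(-83\right) + 31012} = \frac{596}{\left(-234\right) \left(-83\right) + 31012} = \frac{596}{19422 + 31012} = \frac{596}{50434} = 596 \cdot \frac{1}{50434} = \frac{298}{25217}$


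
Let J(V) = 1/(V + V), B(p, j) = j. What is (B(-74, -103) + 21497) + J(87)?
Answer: 3722557/174 ≈ 21394.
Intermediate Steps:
J(V) = 1/(2*V)
(B(-74, -103) + 21497) + J(87) = (-103 + 21497) + (½)/87 = 21394 + (½)*(1/87) = 21394 + 1/174 = 3722557/174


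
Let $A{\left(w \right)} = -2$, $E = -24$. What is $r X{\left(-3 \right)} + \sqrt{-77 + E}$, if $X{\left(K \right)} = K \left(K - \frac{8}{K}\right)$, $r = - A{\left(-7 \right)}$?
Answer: $2 + i \sqrt{101} \approx 2.0 + 10.05 i$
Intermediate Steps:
$r = 2$ ($r = \left(-1\right) \left(-2\right) = 2$)
$r X{\left(-3 \right)} + \sqrt{-77 + E} = 2 \left(-8 + \left(-3\right)^{2}\right) + \sqrt{-77 - 24} = 2 \left(-8 + 9\right) + \sqrt{-101} = 2 \cdot 1 + i \sqrt{101} = 2 + i \sqrt{101}$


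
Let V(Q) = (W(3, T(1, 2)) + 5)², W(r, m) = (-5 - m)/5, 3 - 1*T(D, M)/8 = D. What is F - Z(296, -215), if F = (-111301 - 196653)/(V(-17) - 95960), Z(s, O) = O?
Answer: 261740205/1199492 ≈ 218.21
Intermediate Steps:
T(D, M) = 24 - 8*D
W(r, m) = -1 - m/5 (W(r, m) = (-5 - m)*(⅕) = -1 - m/5)
V(Q) = 16/25 (V(Q) = ((-1 - (24 - 8*1)/5) + 5)² = ((-1 - (24 - 8)/5) + 5)² = ((-1 - ⅕*16) + 5)² = ((-1 - 16/5) + 5)² = (-21/5 + 5)² = (⅘)² = 16/25)
F = 3849425/1199492 (F = (-111301 - 196653)/(16/25 - 95960) = -307954/(-2398984/25) = -307954*(-25/2398984) = 3849425/1199492 ≈ 3.2092)
F - Z(296, -215) = 3849425/1199492 - 1*(-215) = 3849425/1199492 + 215 = 261740205/1199492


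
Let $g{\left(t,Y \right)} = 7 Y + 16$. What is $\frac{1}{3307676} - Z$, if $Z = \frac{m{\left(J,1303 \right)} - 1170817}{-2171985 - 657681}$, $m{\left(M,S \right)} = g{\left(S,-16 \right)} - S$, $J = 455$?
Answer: $- \frac{1938653950175}{4679809158108} \approx -0.41426$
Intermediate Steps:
$g{\left(t,Y \right)} = 16 + 7 Y$
$m{\left(M,S \right)} = -96 - S$ ($m{\left(M,S \right)} = \left(16 + 7 \left(-16\right)\right) - S = \left(16 - 112\right) - S = -96 - S$)
$Z = \frac{586108}{1414833}$ ($Z = \frac{\left(-96 - 1303\right) - 1170817}{-2171985 - 657681} = \frac{\left(-96 - 1303\right) - 1170817}{-2829666} = \left(-1399 - 1170817\right) \left(- \frac{1}{2829666}\right) = \left(-1172216\right) \left(- \frac{1}{2829666}\right) = \frac{586108}{1414833} \approx 0.41426$)
$\frac{1}{3307676} - Z = \frac{1}{3307676} - \frac{586108}{1414833} = - \frac{1938653950175}{4679809158108}$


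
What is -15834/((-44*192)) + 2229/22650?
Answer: 10485297/5315200 ≈ 1.9727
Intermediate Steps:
-15834/((-44*192)) + 2229/22650 = -15834/(-8448) + 2229*(1/22650) = -15834*(-1/8448) + 743/7550 = 2639/1408 + 743/7550 = 10485297/5315200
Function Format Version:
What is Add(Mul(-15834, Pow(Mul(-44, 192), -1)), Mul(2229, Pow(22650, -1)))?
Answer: Rational(10485297, 5315200) ≈ 1.9727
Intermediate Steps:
Add(Mul(-15834, Pow(Mul(-44, 192), -1)), Mul(2229, Pow(22650, -1))) = Add(Mul(-15834, Pow(-8448, -1)), Mul(2229, Rational(1, 22650))) = Add(Mul(-15834, Rational(-1, 8448)), Rational(743, 7550)) = Add(Rational(2639, 1408), Rational(743, 7550)) = Rational(10485297, 5315200)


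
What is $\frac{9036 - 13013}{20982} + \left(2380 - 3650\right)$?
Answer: $- \frac{26651117}{20982} \approx -1270.2$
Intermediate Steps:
$\frac{9036 - 13013}{20982} + \left(2380 - 3650\right) = \left(-3977\right) \frac{1}{20982} - 1270 = - \frac{3977}{20982} - 1270 = - \frac{26651117}{20982}$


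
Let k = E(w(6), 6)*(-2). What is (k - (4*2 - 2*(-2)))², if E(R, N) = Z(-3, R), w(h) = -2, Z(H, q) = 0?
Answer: 144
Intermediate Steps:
E(R, N) = 0
k = 0 (k = 0*(-2) = 0)
(k - (4*2 - 2*(-2)))² = (0 - (4*2 - 2*(-2)))² = (0 - (8 + 4))² = (0 - 1*12)² = (0 - 12)² = (-12)² = 144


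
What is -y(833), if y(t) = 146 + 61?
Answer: -207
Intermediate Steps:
y(t) = 207
-y(833) = -1*207 = -207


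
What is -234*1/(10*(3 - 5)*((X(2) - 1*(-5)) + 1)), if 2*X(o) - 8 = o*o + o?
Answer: 9/10 ≈ 0.90000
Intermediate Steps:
X(o) = 4 + o/2 + o²/2 (X(o) = 4 + (o*o + o)/2 = 4 + (o² + o)/2 = 4 + (o + o²)/2 = 4 + (o/2 + o²/2) = 4 + o/2 + o²/2)
-234*1/(10*(3 - 5)*((X(2) - 1*(-5)) + 1)) = -234*1/(10*(3 - 5)*(((4 + (½)*2 + (½)*2²) - 1*(-5)) + 1)) = -234*(-1/(20*(((4 + 1 + (½)*4) + 5) + 1))) = -234*(-1/(20*(((4 + 1 + 2) + 5) + 1))) = -234*(-1/(20*((7 + 5) + 1))) = -234*(-1/(20*(12 + 1))) = -234/(10*(13*(-2))) = -234/(10*(-26)) = -234/(-260) = -234*(-1/260) = 9/10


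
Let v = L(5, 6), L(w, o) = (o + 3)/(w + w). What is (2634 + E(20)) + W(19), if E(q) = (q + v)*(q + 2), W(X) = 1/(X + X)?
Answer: 587827/190 ≈ 3093.8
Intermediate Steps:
L(w, o) = (3 + o)/(2*w) (L(w, o) = (3 + o)/((2*w)) = (3 + o)*(1/(2*w)) = (3 + o)/(2*w))
v = 9/10 (v = (1/2)*(3 + 6)/5 = (1/2)*(1/5)*9 = 9/10 ≈ 0.90000)
W(X) = 1/(2*X)
E(q) = (2 + q)*(9/10 + q) (E(q) = (q + 9/10)*(q + 2) = (9/10 + q)*(2 + q) = (2 + q)*(9/10 + q))
(2634 + E(20)) + W(19) = (2634 + (9/5 + 20**2 + (29/10)*20)) + (1/2)/19 = (2634 + (9/5 + 400 + 58)) + (1/2)*(1/19) = (2634 + 2299/5) + 1/38 = 15469/5 + 1/38 = 587827/190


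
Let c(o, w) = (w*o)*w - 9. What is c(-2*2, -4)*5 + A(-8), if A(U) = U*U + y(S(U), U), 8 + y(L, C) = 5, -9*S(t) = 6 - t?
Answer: -304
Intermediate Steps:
S(t) = -2/3 + t/9 (S(t) = -(6 - t)/9 = -2/3 + t/9)
y(L, C) = -3 (y(L, C) = -8 + 5 = -3)
A(U) = -3 + U**2 (A(U) = U*U - 3 = U**2 - 3 = -3 + U**2)
c(o, w) = -9 + o*w**2 (c(o, w) = (o*w)*w - 9 = o*w**2 - 9 = -9 + o*w**2)
c(-2*2, -4)*5 + A(-8) = (-9 - 2*2*(-4)**2)*5 + (-3 + (-8)**2) = (-9 - 4*16)*5 + (-3 + 64) = (-9 - 64)*5 + 61 = -73*5 + 61 = -365 + 61 = -304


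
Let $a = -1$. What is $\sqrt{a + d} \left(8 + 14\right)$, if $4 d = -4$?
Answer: $22 i \sqrt{2} \approx 31.113 i$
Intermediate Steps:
$d = -1$ ($d = \frac{1}{4} \left(-4\right) = -1$)
$\sqrt{a + d} \left(8 + 14\right) = \sqrt{-1 - 1} \left(8 + 14\right) = \sqrt{-2} \cdot 22 = i \sqrt{2} \cdot 22 = 22 i \sqrt{2}$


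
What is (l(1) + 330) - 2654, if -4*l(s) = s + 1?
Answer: -4649/2 ≈ -2324.5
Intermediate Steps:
l(s) = -¼ - s/4 (l(s) = -(s + 1)/4 = -(1 + s)/4 = -¼ - s/4)
(l(1) + 330) - 2654 = ((-¼ - ¼*1) + 330) - 2654 = ((-¼ - ¼) + 330) - 2654 = (-½ + 330) - 2654 = 659/2 - 2654 = -4649/2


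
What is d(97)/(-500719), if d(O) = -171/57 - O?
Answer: 100/500719 ≈ 0.00019971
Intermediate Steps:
d(O) = -3 - O (d(O) = -171*1/57 - O = -3 - O)
d(97)/(-500719) = (-3 - 1*97)/(-500719) = (-3 - 97)*(-1/500719) = -100*(-1/500719) = 100/500719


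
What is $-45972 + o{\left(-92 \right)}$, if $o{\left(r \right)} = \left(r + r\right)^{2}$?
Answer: $-12116$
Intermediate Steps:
$o{\left(r \right)} = 4 r^{2}$ ($o{\left(r \right)} = \left(2 r\right)^{2} = 4 r^{2}$)
$-45972 + o{\left(-92 \right)} = -45972 + 4 \left(-92\right)^{2} = -45972 + 4 \cdot 8464 = -45972 + 33856 = -12116$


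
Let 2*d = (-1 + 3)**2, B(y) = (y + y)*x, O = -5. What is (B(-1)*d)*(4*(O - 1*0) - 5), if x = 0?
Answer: 0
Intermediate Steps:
B(y) = 0 (B(y) = (y + y)*0 = (2*y)*0 = 0)
d = 2 (d = (-1 + 3)**2/2 = (1/2)*2**2 = (1/2)*4 = 2)
(B(-1)*d)*(4*(O - 1*0) - 5) = (0*2)*(4*(-5 - 1*0) - 5) = 0*(4*(-5 + 0) - 5) = 0*(4*(-5) - 5) = 0*(-20 - 5) = 0*(-25) = 0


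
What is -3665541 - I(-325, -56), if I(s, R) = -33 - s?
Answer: -3665833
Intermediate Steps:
-3665541 - I(-325, -56) = -3665541 - (-33 - 1*(-325)) = -3665541 - (-33 + 325) = -3665541 - 1*292 = -3665541 - 292 = -3665833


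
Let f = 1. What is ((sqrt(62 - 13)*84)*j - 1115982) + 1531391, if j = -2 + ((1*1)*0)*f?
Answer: 414233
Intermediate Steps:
j = -2 (j = -2 + ((1*1)*0)*1 = -2 + (1*0)*1 = -2 + 0*1 = -2 + 0 = -2)
((sqrt(62 - 13)*84)*j - 1115982) + 1531391 = ((sqrt(62 - 13)*84)*(-2) - 1115982) + 1531391 = ((sqrt(49)*84)*(-2) - 1115982) + 1531391 = ((7*84)*(-2) - 1115982) + 1531391 = (588*(-2) - 1115982) + 1531391 = (-1176 - 1115982) + 1531391 = -1117158 + 1531391 = 414233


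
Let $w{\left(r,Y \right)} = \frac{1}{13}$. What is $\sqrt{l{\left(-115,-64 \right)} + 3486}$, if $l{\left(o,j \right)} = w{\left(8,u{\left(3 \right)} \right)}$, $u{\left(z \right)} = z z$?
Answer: $\frac{\sqrt{589147}}{13} \approx 59.043$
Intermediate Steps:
$u{\left(z \right)} = z^{2}$
$w{\left(r,Y \right)} = \frac{1}{13}$
$l{\left(o,j \right)} = \frac{1}{13}$
$\sqrt{l{\left(-115,-64 \right)} + 3486} = \sqrt{\frac{1}{13} + 3486} = \sqrt{\frac{45319}{13}} = \frac{\sqrt{589147}}{13}$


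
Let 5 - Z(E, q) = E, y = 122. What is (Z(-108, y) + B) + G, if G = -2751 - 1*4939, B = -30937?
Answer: -38514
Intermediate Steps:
G = -7690 (G = -2751 - 4939 = -7690)
Z(E, q) = 5 - E
(Z(-108, y) + B) + G = ((5 - 1*(-108)) - 30937) - 7690 = ((5 + 108) - 30937) - 7690 = (113 - 30937) - 7690 = -30824 - 7690 = -38514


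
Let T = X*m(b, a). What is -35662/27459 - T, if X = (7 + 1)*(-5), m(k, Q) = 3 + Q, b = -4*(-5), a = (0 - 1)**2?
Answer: 4357778/27459 ≈ 158.70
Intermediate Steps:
a = 1 (a = (-1)**2 = 1)
b = 20
X = -40 (X = 8*(-5) = -40)
T = -160 (T = -40*(3 + 1) = -40*4 = -160)
-35662/27459 - T = -35662/27459 - 1*(-160) = -35662*1/27459 + 160 = -35662/27459 + 160 = 4357778/27459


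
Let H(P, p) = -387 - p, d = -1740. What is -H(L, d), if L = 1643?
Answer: -1353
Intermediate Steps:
-H(L, d) = -(-387 - 1*(-1740)) = -(-387 + 1740) = -1*1353 = -1353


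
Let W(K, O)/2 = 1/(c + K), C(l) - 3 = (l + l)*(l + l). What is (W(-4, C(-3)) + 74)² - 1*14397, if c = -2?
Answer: -80732/9 ≈ -8970.2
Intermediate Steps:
C(l) = 3 + 4*l² (C(l) = 3 + (l + l)*(l + l) = 3 + (2*l)*(2*l) = 3 + 4*l²)
W(K, O) = 2/(-2 + K)
(W(-4, C(-3)) + 74)² - 1*14397 = (2/(-2 - 4) + 74)² - 1*14397 = (2/(-6) + 74)² - 14397 = (2*(-⅙) + 74)² - 14397 = (-⅓ + 74)² - 14397 = (221/3)² - 14397 = 48841/9 - 14397 = -80732/9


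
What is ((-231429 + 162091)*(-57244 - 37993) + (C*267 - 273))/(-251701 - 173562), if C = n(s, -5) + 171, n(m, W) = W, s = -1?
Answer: -6603587155/425263 ≈ -15528.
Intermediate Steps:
C = 166 (C = -5 + 171 = 166)
((-231429 + 162091)*(-57244 - 37993) + (C*267 - 273))/(-251701 - 173562) = ((-231429 + 162091)*(-57244 - 37993) + (166*267 - 273))/(-251701 - 173562) = (-69338*(-95237) + (44322 - 273))/(-425263) = (6603543106 + 44049)*(-1/425263) = 6603587155*(-1/425263) = -6603587155/425263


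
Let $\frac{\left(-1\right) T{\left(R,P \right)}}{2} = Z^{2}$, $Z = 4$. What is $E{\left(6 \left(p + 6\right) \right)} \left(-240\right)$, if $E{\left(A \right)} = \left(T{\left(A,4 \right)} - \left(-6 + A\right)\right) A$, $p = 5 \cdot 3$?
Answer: $4596480$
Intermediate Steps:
$p = 15$
$T{\left(R,P \right)} = -32$ ($T{\left(R,P \right)} = - 2 \cdot 4^{2} = \left(-2\right) 16 = -32$)
$E{\left(A \right)} = A \left(-26 - A\right)$ ($E{\left(A \right)} = \left(-32 - \left(-6 + A\right)\right) A = \left(-26 - A\right) A = A \left(-26 - A\right)$)
$E{\left(6 \left(p + 6\right) \right)} \left(-240\right) = - 6 \left(15 + 6\right) \left(26 + 6 \left(15 + 6\right)\right) \left(-240\right) = - 6 \cdot 21 \left(26 + 6 \cdot 21\right) \left(-240\right) = \left(-1\right) 126 \left(26 + 126\right) \left(-240\right) = \left(-1\right) 126 \cdot 152 \left(-240\right) = \left(-19152\right) \left(-240\right) = 4596480$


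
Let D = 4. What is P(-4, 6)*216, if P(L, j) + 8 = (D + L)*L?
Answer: -1728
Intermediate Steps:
P(L, j) = -8 + L*(4 + L) (P(L, j) = -8 + (4 + L)*L = -8 + L*(4 + L))
P(-4, 6)*216 = (-8 + (-4)**2 + 4*(-4))*216 = (-8 + 16 - 16)*216 = -8*216 = -1728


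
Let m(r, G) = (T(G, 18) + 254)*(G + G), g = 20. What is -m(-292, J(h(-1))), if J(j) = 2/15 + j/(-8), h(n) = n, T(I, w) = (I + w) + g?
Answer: -1087201/7200 ≈ -151.00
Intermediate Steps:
T(I, w) = 20 + I + w (T(I, w) = (I + w) + 20 = 20 + I + w)
J(j) = 2/15 - j/8 (J(j) = 2*(1/15) + j*(-⅛) = 2/15 - j/8)
m(r, G) = 2*G*(292 + G) (m(r, G) = ((20 + G + 18) + 254)*(G + G) = ((38 + G) + 254)*(2*G) = (292 + G)*(2*G) = 2*G*(292 + G))
-m(-292, J(h(-1))) = -2*(2/15 - ⅛*(-1))*(292 + (2/15 - ⅛*(-1))) = -2*(2/15 + ⅛)*(292 + (2/15 + ⅛)) = -2*31*(292 + 31/120)/120 = -2*31*35071/(120*120) = -1*1087201/7200 = -1087201/7200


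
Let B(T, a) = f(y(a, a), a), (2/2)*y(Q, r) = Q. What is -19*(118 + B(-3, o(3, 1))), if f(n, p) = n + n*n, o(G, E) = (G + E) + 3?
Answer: -3306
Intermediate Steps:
o(G, E) = 3 + E + G (o(G, E) = (E + G) + 3 = 3 + E + G)
y(Q, r) = Q
f(n, p) = n + n**2
B(T, a) = a*(1 + a)
-19*(118 + B(-3, o(3, 1))) = -19*(118 + (3 + 1 + 3)*(1 + (3 + 1 + 3))) = -19*(118 + 7*(1 + 7)) = -19*(118 + 7*8) = -19*(118 + 56) = -19*174 = -3306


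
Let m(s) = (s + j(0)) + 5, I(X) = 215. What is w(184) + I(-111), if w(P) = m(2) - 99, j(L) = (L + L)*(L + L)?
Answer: 123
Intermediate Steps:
j(L) = 4*L² (j(L) = (2*L)*(2*L) = 4*L²)
m(s) = 5 + s (m(s) = (s + 4*0²) + 5 = (s + 4*0) + 5 = (s + 0) + 5 = s + 5 = 5 + s)
w(P) = -92 (w(P) = (5 + 2) - 99 = 7 - 99 = -92)
w(184) + I(-111) = -92 + 215 = 123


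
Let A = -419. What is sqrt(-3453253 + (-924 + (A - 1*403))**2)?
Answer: I*sqrt(404737) ≈ 636.19*I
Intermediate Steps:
sqrt(-3453253 + (-924 + (A - 1*403))**2) = sqrt(-3453253 + (-924 + (-419 - 1*403))**2) = sqrt(-3453253 + (-924 + (-419 - 403))**2) = sqrt(-3453253 + (-924 - 822)**2) = sqrt(-3453253 + (-1746)**2) = sqrt(-3453253 + 3048516) = sqrt(-404737) = I*sqrt(404737)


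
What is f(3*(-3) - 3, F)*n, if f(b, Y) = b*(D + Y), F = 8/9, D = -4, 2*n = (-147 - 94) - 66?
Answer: -17192/3 ≈ -5730.7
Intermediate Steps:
n = -307/2 (n = ((-147 - 94) - 66)/2 = (-241 - 66)/2 = (½)*(-307) = -307/2 ≈ -153.50)
F = 8/9 (F = 8*(⅑) = 8/9 ≈ 0.88889)
f(b, Y) = b*(-4 + Y)
f(3*(-3) - 3, F)*n = ((3*(-3) - 3)*(-4 + 8/9))*(-307/2) = ((-9 - 3)*(-28/9))*(-307/2) = -12*(-28/9)*(-307/2) = (112/3)*(-307/2) = -17192/3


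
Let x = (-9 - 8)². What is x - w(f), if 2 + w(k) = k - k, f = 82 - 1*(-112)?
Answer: 291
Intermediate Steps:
f = 194 (f = 82 + 112 = 194)
x = 289 (x = (-17)² = 289)
w(k) = -2 (w(k) = -2 + (k - k) = -2 + 0 = -2)
x - w(f) = 289 - 1*(-2) = 289 + 2 = 291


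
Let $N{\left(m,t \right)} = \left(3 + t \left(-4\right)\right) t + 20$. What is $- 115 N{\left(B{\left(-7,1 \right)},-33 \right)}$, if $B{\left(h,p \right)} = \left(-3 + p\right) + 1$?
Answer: $510025$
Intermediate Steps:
$B{\left(h,p \right)} = -2 + p$
$N{\left(m,t \right)} = 20 + t \left(3 - 4 t\right)$ ($N{\left(m,t \right)} = \left(3 - 4 t\right) t + 20 = t \left(3 - 4 t\right) + 20 = 20 + t \left(3 - 4 t\right)$)
$- 115 N{\left(B{\left(-7,1 \right)},-33 \right)} = - 115 \left(20 - 4 \left(-33\right)^{2} + 3 \left(-33\right)\right) = - 115 \left(20 - 4356 - 99\right) = \left(-115\right) \left(-4435\right) = 510025$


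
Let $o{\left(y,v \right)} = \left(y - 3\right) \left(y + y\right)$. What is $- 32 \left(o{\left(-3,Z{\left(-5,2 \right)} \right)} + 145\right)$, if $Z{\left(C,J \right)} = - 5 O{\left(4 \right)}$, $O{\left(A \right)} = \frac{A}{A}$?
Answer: $-5792$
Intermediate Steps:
$O{\left(A \right)} = 1$
$Z{\left(C,J \right)} = -5$ ($Z{\left(C,J \right)} = \left(-5\right) 1 = -5$)
$o{\left(y,v \right)} = 2 y \left(-3 + y\right)$ ($o{\left(y,v \right)} = \left(-3 + y\right) 2 y = 2 y \left(-3 + y\right)$)
$- 32 \left(o{\left(-3,Z{\left(-5,2 \right)} \right)} + 145\right) = - 32 \left(2 \left(-3\right) \left(-3 - 3\right) + 145\right) = - 32 \left(2 \left(-3\right) \left(-6\right) + 145\right) = - 32 \left(36 + 145\right) = \left(-32\right) 181 = -5792$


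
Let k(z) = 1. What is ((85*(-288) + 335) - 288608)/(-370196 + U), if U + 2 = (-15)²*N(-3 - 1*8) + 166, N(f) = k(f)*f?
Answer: 104251/124169 ≈ 0.83959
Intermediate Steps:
N(f) = f (N(f) = 1*f = f)
U = -2311 (U = -2 + ((-15)²*(-3 - 1*8) + 166) = -2 + (225*(-3 - 8) + 166) = -2 + (225*(-11) + 166) = -2 + (-2475 + 166) = -2 - 2309 = -2311)
((85*(-288) + 335) - 288608)/(-370196 + U) = ((85*(-288) + 335) - 288608)/(-370196 - 2311) = ((-24480 + 335) - 288608)/(-372507) = (-24145 - 288608)*(-1/372507) = -312753*(-1/372507) = 104251/124169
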